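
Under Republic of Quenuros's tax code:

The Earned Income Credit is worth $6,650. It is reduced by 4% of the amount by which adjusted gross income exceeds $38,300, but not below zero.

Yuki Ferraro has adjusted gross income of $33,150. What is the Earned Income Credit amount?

Earned Income Credit: $33,150 is at or below the $38,300 threshold, so the full $6,650 applies.

$6,650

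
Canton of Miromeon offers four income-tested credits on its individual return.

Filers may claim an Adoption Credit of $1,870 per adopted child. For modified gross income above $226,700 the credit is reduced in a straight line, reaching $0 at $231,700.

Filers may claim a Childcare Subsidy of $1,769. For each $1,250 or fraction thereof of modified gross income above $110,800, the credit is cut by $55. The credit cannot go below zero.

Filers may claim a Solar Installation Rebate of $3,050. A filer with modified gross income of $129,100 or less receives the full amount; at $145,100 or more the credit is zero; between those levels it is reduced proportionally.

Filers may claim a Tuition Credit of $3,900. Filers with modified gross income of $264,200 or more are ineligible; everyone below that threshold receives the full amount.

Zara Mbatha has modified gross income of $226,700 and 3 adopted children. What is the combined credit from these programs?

$9,510

Adoption Credit: base = 3 × $1,870 = $5,610. $226,700 is at or below the $226,700 threshold, so the full $5,610 applies.
Childcare Subsidy: income exceeds $110,800 by $115,900 → 93 increments × $55 = $5,115 ≥ base, so the credit is $0.
Solar Installation Rebate: $226,700 is at or above $145,100, so the credit is $0.
Tuition Credit: $226,700 is below the $264,200 cutoff, so the full $3,900 applies.
Total: $5,610 + $0 + $0 + $3,900 = $9,510.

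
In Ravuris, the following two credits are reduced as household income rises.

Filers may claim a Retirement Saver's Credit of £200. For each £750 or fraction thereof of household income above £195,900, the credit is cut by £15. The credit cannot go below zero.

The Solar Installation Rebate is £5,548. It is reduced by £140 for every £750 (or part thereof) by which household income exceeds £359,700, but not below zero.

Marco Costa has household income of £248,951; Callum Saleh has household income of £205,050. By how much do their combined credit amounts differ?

Marco (£248,951): Retirement Saver's Credit: income exceeds £195,900 by £53,051 → 71 increments × £15 = £1,065 ≥ base, so the credit is £0. Solar Installation Rebate: £248,951 is at or below the £359,700 threshold, so the full £5,548 applies. total £0 + £5,548 = £5,548
Callum (£205,050): Retirement Saver's Credit: income exceeds £195,900 by £9,150, which is 13 full-or-partial £750 increments; reduction = 13 × £15 = £195, leaving £5. Solar Installation Rebate: £205,050 is at or below the £359,700 threshold, so the full £5,548 applies. total £5 + £5,548 = £5,553
Difference: |£5,548 − £5,553| = £5.

£5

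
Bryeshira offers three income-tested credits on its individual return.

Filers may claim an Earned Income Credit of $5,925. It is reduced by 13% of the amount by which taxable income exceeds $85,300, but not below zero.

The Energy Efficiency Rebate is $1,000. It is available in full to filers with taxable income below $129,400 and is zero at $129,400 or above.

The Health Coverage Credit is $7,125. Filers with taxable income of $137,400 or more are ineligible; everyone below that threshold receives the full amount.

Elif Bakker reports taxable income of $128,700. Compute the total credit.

Earned Income Credit: 13% of the $43,400 excess over $85,300 is $5,642; credit = $5,925 − $5,642 = $283.
Energy Efficiency Rebate: $128,700 is below the $129,400 cutoff, so the full $1,000 applies.
Health Coverage Credit: $128,700 is below the $137,400 cutoff, so the full $7,125 applies.
Total: $283 + $1,000 + $7,125 = $8,408.

$8,408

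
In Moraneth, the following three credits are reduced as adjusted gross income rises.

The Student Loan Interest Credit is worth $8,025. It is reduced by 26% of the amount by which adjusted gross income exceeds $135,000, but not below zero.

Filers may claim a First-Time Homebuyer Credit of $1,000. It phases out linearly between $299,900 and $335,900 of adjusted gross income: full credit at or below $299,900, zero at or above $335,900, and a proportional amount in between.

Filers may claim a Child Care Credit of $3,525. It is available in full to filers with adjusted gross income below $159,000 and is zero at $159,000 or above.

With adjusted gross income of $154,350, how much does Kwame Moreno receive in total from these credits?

$7,519

Student Loan Interest Credit: 26% of the $19,350 excess over $135,000 is $5,031; credit = $8,025 − $5,031 = $2,994.
First-Time Homebuyer Credit: $154,350 is at or below the $299,900 threshold, so the full $1,000 applies.
Child Care Credit: $154,350 is below the $159,000 cutoff, so the full $3,525 applies.
Total: $2,994 + $1,000 + $3,525 = $7,519.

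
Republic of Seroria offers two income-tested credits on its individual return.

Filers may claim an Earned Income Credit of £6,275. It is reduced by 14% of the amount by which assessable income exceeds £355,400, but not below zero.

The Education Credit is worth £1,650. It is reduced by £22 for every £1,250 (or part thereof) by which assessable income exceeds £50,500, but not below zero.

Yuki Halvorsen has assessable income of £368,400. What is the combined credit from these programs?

Earned Income Credit: 14% of the £13,000 excess over £355,400 is £1,820; credit = £6,275 − £1,820 = £4,455.
Education Credit: income exceeds £50,500 by £317,900 → 255 increments × £22 = £5,610 ≥ base, so the credit is £0.
Total: £4,455 + £0 = £4,455.

£4,455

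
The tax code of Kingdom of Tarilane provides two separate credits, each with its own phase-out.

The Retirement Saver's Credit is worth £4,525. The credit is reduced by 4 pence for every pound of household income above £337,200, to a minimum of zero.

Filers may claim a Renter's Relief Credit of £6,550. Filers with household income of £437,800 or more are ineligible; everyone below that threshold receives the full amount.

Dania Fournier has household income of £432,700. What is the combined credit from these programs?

Retirement Saver's Credit: 4% of the £95,500 excess over £337,200 is £3,820; credit = £4,525 − £3,820 = £705.
Renter's Relief Credit: £432,700 is below the £437,800 cutoff, so the full £6,550 applies.
Total: £705 + £6,550 = £7,255.

£7,255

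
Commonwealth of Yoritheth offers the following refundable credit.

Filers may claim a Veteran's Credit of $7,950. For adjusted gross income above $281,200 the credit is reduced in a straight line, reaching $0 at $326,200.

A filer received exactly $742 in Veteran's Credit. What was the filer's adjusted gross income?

$742 is 742/7,950 of the full $7,950, so 7,208/7,950 of the $45,000 range has been used: income = $281,200 + $45,000 × 7,208/7,950 = $322,000.

$322,000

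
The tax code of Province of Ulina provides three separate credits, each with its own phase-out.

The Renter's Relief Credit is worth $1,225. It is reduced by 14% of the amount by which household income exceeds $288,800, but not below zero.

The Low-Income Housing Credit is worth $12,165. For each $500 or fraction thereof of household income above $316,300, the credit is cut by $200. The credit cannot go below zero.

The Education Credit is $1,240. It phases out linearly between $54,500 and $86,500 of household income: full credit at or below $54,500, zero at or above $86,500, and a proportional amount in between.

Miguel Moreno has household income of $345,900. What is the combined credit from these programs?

Renter's Relief Credit: 14% of the $57,100 excess over $288,800 is $7,994 ≥ base, so the credit is $0.
Low-Income Housing Credit: income exceeds $316,300 by $29,600, which is 60 full-or-partial $500 increments; reduction = 60 × $200 = $12,000, leaving $165.
Education Credit: $345,900 is at or above $86,500, so the credit is $0.
Total: $0 + $165 + $0 = $165.

$165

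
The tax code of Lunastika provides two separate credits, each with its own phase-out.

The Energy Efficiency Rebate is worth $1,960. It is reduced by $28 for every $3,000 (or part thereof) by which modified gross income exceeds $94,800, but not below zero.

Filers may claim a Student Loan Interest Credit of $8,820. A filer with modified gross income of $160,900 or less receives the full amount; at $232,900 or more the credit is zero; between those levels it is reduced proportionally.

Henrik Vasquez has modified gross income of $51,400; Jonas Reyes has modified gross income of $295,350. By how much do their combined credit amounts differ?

$10,696

Henrik ($51,400): Energy Efficiency Rebate: $51,400 is at or below the $94,800 threshold, so the full $1,960 applies. Student Loan Interest Credit: $51,400 is at or below the $160,900 threshold, so the full $8,820 applies. total $1,960 + $8,820 = $10,780
Jonas ($295,350): Energy Efficiency Rebate: income exceeds $94,800 by $200,550, which is 67 full-or-partial $3,000 increments; reduction = 67 × $28 = $1,876, leaving $84. Student Loan Interest Credit: $295,350 is at or above $232,900, so the credit is $0. total $84 + $0 = $84
Difference: |$10,780 − $84| = $10,696.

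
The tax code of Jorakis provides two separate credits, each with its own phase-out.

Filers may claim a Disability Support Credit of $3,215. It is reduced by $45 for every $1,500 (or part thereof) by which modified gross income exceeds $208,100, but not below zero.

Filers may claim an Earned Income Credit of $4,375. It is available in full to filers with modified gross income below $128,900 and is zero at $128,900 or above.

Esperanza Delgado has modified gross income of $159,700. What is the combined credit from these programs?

Disability Support Credit: $159,700 is at or below the $208,100 threshold, so the full $3,215 applies.
Earned Income Credit: $159,700 meets or exceeds the $128,900 cutoff, so the credit is $0.
Total: $3,215 + $0 = $3,215.

$3,215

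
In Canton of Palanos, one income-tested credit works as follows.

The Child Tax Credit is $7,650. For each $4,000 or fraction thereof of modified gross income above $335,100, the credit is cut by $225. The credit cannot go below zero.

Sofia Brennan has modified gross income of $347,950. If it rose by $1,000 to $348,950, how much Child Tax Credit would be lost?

$0

At $347,950 — income exceeds $335,100 by $12,850, which is 4 full-or-partial $4,000 increments; reduction = 4 × $225 = $900, leaving $6,750.
At $348,950 — income exceeds $335,100 by $13,850, which is 4 full-or-partial $4,000 increments; reduction = 4 × $225 = $900, leaving $6,750.
Lost: $6,750 − $6,750 = $0.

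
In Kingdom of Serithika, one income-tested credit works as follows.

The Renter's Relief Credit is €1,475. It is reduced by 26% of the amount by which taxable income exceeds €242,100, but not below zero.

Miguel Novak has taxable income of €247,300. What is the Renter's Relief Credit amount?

€123

Renter's Relief Credit: 26% of the €5,200 excess over €242,100 is €1,352; credit = €1,475 − €1,352 = €123.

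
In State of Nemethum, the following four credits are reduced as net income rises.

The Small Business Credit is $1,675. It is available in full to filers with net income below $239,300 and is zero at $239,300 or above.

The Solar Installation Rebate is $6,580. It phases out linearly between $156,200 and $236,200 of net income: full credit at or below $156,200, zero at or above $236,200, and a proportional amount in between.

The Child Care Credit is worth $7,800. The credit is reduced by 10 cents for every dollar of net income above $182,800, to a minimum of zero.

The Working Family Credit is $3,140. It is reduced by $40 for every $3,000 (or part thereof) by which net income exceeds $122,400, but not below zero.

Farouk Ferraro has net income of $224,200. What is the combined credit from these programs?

$8,102

Small Business Credit: $224,200 is below the $239,300 cutoff, so the full $1,675 applies.
Solar Installation Rebate: $224,200 is $68,000 into a $80,000 phase-out range, leaving 12,000/80,000 of the credit: $6,580 × 12,000/80,000 = $987.
Child Care Credit: 10% of the $41,400 excess over $182,800 is $4,140; credit = $7,800 − $4,140 = $3,660.
Working Family Credit: income exceeds $122,400 by $101,800, which is 34 full-or-partial $3,000 increments; reduction = 34 × $40 = $1,360, leaving $1,780.
Total: $1,675 + $987 + $3,660 + $1,780 = $8,102.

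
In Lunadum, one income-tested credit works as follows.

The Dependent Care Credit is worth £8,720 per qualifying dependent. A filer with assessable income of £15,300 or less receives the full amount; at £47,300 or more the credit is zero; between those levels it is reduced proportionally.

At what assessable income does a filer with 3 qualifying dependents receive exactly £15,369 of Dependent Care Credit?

£28,500

Full credit = 3 × £8,720 = £26,160.
£15,369 is 15,369/26,160 of the full £26,160, so 10,791/26,160 of the £32,000 range has been used: income = £15,300 + £32,000 × 10,791/26,160 = £28,500.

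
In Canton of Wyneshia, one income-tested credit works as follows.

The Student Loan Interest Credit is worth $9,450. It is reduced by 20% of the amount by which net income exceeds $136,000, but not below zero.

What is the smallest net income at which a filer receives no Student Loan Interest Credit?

$183,250

The credit falls by 20% of each dollar above $136,000, so it reaches zero when the excess is $9,450 / 20% = $47,250: income = $136,000 + $47,250 = $183,250.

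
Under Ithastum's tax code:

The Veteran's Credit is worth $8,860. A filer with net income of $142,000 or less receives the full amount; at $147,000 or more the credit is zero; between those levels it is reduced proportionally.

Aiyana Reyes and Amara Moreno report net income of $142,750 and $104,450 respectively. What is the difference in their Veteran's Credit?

Aiyana ($142,750): Veteran's Credit: $142,750 is $750 into a $5,000 phase-out range, leaving 4,250/5,000 of the credit: $8,860 × 4,250/5,000 = $7,531.
Amara ($104,450): Veteran's Credit: $104,450 is at or below the $142,000 threshold, so the full $8,860 applies.
Difference: |$7,531 − $8,860| = $1,329.

$1,329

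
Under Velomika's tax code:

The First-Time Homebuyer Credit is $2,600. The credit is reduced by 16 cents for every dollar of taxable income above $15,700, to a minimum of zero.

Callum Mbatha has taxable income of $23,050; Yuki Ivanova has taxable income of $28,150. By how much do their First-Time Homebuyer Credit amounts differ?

Callum ($23,050): First-Time Homebuyer Credit: 16% of the $7,350 excess over $15,700 is $1,176; credit = $2,600 − $1,176 = $1,424.
Yuki ($28,150): First-Time Homebuyer Credit: 16% of the $12,450 excess over $15,700 is $1,992; credit = $2,600 − $1,992 = $608.
Difference: |$1,424 − $608| = $816.

$816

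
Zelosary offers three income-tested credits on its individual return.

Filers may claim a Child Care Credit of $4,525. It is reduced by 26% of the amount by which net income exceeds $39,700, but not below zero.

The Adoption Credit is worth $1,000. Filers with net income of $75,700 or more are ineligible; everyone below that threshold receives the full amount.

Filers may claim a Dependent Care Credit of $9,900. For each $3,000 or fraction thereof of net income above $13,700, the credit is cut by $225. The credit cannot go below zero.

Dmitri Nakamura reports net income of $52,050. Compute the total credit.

$9,289

Child Care Credit: 26% of the $12,350 excess over $39,700 is $3,211; credit = $4,525 − $3,211 = $1,314.
Adoption Credit: $52,050 is below the $75,700 cutoff, so the full $1,000 applies.
Dependent Care Credit: income exceeds $13,700 by $38,350, which is 13 full-or-partial $3,000 increments; reduction = 13 × $225 = $2,925, leaving $6,975.
Total: $1,314 + $1,000 + $6,975 = $9,289.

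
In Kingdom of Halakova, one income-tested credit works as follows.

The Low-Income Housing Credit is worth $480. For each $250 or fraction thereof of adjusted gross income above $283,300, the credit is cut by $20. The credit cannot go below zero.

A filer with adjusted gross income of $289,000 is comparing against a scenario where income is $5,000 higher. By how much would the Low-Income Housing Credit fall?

At $289,000 — income exceeds $283,300 by $5,700, which is 23 full-or-partial $250 increments; reduction = 23 × $20 = $460, leaving $20.
At $294,000 — income exceeds $283,300 by $10,700 → 43 increments × $20 = $860 ≥ base, so the credit is $0.
Lost: $20 − $0 = $20.

$20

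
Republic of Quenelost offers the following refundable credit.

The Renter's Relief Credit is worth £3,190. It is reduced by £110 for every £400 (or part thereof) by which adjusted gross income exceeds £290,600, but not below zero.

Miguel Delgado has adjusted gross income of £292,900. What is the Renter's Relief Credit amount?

Renter's Relief Credit: income exceeds £290,600 by £2,300, which is 6 full-or-partial £400 increments; reduction = 6 × £110 = £660, leaving £2,530.

£2,530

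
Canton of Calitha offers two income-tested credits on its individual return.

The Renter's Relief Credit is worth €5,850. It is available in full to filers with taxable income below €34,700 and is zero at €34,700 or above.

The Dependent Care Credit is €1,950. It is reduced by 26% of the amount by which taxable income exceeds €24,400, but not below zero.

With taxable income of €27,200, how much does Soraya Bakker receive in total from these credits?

Renter's Relief Credit: €27,200 is below the €34,700 cutoff, so the full €5,850 applies.
Dependent Care Credit: 26% of the €2,800 excess over €24,400 is €728; credit = €1,950 − €728 = €1,222.
Total: €5,850 + €1,222 = €7,072.

€7,072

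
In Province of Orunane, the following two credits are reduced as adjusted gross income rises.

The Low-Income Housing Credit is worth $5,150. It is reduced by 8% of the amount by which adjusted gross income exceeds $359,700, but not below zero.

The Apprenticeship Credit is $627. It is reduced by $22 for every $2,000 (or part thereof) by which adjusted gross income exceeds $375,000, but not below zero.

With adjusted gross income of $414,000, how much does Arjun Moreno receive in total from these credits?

$993

Low-Income Housing Credit: 8% of the $54,300 excess over $359,700 is $4,344; credit = $5,150 − $4,344 = $806.
Apprenticeship Credit: income exceeds $375,000 by $39,000, which is 20 full-or-partial $2,000 increments; reduction = 20 × $22 = $440, leaving $187.
Total: $806 + $187 = $993.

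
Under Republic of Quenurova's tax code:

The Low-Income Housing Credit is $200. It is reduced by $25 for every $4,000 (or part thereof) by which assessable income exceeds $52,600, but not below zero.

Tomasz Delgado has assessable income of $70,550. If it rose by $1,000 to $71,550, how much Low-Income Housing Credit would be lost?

$0

At $70,550 — income exceeds $52,600 by $17,950, which is 5 full-or-partial $4,000 increments; reduction = 5 × $25 = $125, leaving $75.
At $71,550 — income exceeds $52,600 by $18,950, which is 5 full-or-partial $4,000 increments; reduction = 5 × $25 = $125, leaving $75.
Lost: $75 − $75 = $0.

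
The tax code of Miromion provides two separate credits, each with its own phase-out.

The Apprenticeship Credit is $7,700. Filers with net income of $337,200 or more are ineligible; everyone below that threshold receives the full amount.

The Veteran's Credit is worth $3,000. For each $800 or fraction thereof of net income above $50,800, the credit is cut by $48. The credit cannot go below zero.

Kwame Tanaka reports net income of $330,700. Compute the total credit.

Apprenticeship Credit: $330,700 is below the $337,200 cutoff, so the full $7,700 applies.
Veteran's Credit: income exceeds $50,800 by $279,900 → 350 increments × $48 = $16,800 ≥ base, so the credit is $0.
Total: $7,700 + $0 = $7,700.

$7,700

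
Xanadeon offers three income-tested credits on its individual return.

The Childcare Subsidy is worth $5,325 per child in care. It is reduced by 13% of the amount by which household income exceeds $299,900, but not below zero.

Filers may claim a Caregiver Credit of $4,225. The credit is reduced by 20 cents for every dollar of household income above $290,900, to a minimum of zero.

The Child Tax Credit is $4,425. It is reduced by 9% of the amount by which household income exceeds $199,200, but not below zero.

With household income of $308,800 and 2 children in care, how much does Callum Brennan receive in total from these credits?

Childcare Subsidy: base = 2 × $5,325 = $10,650. 13% of the $8,900 excess over $299,900 is $1,157; credit = $10,650 − $1,157 = $9,493.
Caregiver Credit: 20% of the $17,900 excess over $290,900 is $3,580; credit = $4,225 − $3,580 = $645.
Child Tax Credit: 9% of the $109,600 excess over $199,200 is $9,864 ≥ base, so the credit is $0.
Total: $9,493 + $645 + $0 = $10,138.

$10,138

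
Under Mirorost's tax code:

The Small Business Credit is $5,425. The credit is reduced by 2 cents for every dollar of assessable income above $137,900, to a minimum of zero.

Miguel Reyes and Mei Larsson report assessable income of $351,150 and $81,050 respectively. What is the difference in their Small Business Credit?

Miguel ($351,150): Small Business Credit: 2% of the $213,250 excess over $137,900 is $4,265; credit = $5,425 − $4,265 = $1,160.
Mei ($81,050): Small Business Credit: $81,050 is at or below the $137,900 threshold, so the full $5,425 applies.
Difference: |$1,160 − $5,425| = $4,265.

$4,265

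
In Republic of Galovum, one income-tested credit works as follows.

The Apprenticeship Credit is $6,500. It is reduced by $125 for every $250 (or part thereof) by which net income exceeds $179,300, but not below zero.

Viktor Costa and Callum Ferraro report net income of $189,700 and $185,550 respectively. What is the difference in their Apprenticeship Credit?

Viktor ($189,700): Apprenticeship Credit: income exceeds $179,300 by $10,400, which is 42 full-or-partial $250 increments; reduction = 42 × $125 = $5,250, leaving $1,250.
Callum ($185,550): Apprenticeship Credit: income exceeds $179,300 by $6,250, which is 25 full-or-partial $250 increments; reduction = 25 × $125 = $3,125, leaving $3,375.
Difference: |$1,250 − $3,375| = $2,125.

$2,125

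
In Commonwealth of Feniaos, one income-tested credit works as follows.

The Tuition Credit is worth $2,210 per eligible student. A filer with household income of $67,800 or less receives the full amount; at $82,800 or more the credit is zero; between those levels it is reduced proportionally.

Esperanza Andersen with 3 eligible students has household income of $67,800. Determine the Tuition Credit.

Tuition Credit: base = 3 × $2,210 = $6,630. $67,800 is at or below the $67,800 threshold, so the full $6,630 applies.

$6,630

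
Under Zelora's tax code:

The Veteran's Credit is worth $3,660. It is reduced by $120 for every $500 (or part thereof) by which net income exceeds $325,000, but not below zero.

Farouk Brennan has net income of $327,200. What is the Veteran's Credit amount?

$3,060

Veteran's Credit: income exceeds $325,000 by $2,200, which is 5 full-or-partial $500 increments; reduction = 5 × $120 = $600, leaving $3,060.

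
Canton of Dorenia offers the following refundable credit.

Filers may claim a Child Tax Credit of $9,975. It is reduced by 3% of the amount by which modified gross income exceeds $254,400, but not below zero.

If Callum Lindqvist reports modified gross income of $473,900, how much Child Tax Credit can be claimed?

Child Tax Credit: 3% of the $219,500 excess over $254,400 is $6,585; credit = $9,975 − $6,585 = $3,390.

$3,390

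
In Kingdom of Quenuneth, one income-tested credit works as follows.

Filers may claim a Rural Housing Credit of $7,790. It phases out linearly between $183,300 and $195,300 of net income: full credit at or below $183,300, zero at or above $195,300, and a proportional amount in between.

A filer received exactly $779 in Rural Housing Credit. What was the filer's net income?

$194,100

$779 is 779/7,790 of the full $7,790, so 7,011/7,790 of the $12,000 range has been used: income = $183,300 + $12,000 × 7,011/7,790 = $194,100.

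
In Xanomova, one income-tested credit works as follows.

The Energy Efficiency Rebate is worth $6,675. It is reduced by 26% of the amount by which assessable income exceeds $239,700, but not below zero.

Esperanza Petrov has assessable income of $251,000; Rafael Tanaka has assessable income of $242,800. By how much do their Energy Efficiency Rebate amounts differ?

$2,132

Esperanza ($251,000): Energy Efficiency Rebate: 26% of the $11,300 excess over $239,700 is $2,938; credit = $6,675 − $2,938 = $3,737.
Rafael ($242,800): Energy Efficiency Rebate: 26% of the $3,100 excess over $239,700 is $806; credit = $6,675 − $806 = $5,869.
Difference: |$3,737 − $5,869| = $2,132.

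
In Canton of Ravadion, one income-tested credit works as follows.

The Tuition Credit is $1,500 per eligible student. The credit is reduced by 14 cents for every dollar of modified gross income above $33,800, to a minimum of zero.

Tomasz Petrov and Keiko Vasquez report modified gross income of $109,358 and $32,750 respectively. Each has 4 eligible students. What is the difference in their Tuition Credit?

$6,000

Tomasz ($109,358): Tuition Credit: base = 4 × $1,500 = $6,000. 14% of the $75,558 excess over $33,800 is $10,578.12 ≥ base, so the credit is $0.
Keiko ($32,750): Tuition Credit: base = 4 × $1,500 = $6,000. $32,750 is at or below the $33,800 threshold, so the full $6,000 applies.
Difference: |$0 − $6,000| = $6,000.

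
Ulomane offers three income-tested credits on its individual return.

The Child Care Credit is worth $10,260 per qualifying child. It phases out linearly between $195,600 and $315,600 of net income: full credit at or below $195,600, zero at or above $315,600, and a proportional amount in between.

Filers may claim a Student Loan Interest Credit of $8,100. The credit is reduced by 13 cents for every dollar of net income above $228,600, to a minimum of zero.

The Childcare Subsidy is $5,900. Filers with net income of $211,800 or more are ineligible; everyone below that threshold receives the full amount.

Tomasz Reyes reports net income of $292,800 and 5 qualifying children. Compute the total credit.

$9,747

Child Care Credit: base = 5 × $10,260 = $51,300. $292,800 is $97,200 into a $120,000 phase-out range, leaving 22,800/120,000 of the credit: $51,300 × 22,800/120,000 = $9,747.
Student Loan Interest Credit: 13% of the $64,200 excess over $228,600 is $8,346 ≥ base, so the credit is $0.
Childcare Subsidy: $292,800 meets or exceeds the $211,800 cutoff, so the credit is $0.
Total: $9,747 + $0 + $0 = $9,747.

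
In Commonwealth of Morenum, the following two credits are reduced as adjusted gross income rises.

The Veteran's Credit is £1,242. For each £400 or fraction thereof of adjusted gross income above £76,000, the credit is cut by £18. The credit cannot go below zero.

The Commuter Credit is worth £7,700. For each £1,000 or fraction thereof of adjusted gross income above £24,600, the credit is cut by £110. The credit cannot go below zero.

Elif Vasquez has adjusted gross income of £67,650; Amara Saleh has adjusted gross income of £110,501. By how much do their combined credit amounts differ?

Elif (£67,650): Veteran's Credit: £67,650 is at or below the £76,000 threshold, so the full £1,242 applies. Commuter Credit: income exceeds £24,600 by £43,050, which is 44 full-or-partial £1,000 increments; reduction = 44 × £110 = £4,840, leaving £2,860. total £1,242 + £2,860 = £4,102
Amara (£110,501): Veteran's Credit: income exceeds £76,000 by £34,501 → 87 increments × £18 = £1,566 ≥ base, so the credit is £0. Commuter Credit: income exceeds £24,600 by £85,901 → 86 increments × £110 = £9,460 ≥ base, so the credit is £0. total £0 + £0 = £0
Difference: |£4,102 − £0| = £4,102.

£4,102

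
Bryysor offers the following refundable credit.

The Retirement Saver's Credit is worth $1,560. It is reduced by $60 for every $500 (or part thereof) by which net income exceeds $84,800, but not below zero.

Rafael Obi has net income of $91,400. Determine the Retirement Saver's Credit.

Retirement Saver's Credit: income exceeds $84,800 by $6,600, which is 14 full-or-partial $500 increments; reduction = 14 × $60 = $840, leaving $720.

$720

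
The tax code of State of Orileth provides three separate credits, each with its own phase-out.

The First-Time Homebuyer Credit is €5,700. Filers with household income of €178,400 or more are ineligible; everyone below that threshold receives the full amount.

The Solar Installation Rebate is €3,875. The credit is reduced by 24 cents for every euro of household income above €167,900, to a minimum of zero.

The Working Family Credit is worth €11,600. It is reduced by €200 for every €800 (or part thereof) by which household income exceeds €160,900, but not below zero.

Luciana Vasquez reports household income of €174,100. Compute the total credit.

First-Time Homebuyer Credit: €174,100 is below the €178,400 cutoff, so the full €5,700 applies.
Solar Installation Rebate: 24% of the €6,200 excess over €167,900 is €1,488; credit = €3,875 − €1,488 = €2,387.
Working Family Credit: income exceeds €160,900 by €13,200, which is 17 full-or-partial €800 increments; reduction = 17 × €200 = €3,400, leaving €8,200.
Total: €5,700 + €2,387 + €8,200 = €16,287.

€16,287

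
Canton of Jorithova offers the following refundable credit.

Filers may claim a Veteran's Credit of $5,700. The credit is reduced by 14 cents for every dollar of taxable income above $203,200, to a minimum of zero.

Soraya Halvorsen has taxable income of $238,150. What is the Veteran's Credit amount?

$807

Veteran's Credit: 14% of the $34,950 excess over $203,200 is $4,893; credit = $5,700 − $4,893 = $807.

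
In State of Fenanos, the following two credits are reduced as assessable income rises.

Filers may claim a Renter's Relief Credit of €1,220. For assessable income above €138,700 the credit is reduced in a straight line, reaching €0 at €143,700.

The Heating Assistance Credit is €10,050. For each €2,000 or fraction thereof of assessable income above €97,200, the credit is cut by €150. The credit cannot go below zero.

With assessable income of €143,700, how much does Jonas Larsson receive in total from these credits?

€6,450

Renter's Relief Credit: €143,700 is at or above €143,700, so the credit is €0.
Heating Assistance Credit: income exceeds €97,200 by €46,500, which is 24 full-or-partial €2,000 increments; reduction = 24 × €150 = €3,600, leaving €6,450.
Total: €0 + €6,450 = €6,450.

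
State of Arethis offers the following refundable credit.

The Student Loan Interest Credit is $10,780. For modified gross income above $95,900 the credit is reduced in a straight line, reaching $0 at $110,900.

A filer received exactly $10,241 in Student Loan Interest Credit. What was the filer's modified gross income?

$96,650

$10,241 is 10,241/10,780 of the full $10,780, so 539/10,780 of the $15,000 range has been used: income = $95,900 + $15,000 × 539/10,780 = $96,650.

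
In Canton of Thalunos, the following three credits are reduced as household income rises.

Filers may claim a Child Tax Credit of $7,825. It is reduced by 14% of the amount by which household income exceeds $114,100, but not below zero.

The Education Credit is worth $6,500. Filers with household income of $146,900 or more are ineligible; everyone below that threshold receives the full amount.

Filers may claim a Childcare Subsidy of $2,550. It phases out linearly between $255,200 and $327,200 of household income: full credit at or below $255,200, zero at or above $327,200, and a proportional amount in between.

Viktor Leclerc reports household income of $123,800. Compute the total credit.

Child Tax Credit: 14% of the $9,700 excess over $114,100 is $1,358; credit = $7,825 − $1,358 = $6,467.
Education Credit: $123,800 is below the $146,900 cutoff, so the full $6,500 applies.
Childcare Subsidy: $123,800 is at or below the $255,200 threshold, so the full $2,550 applies.
Total: $6,467 + $6,500 + $2,550 = $15,517.

$15,517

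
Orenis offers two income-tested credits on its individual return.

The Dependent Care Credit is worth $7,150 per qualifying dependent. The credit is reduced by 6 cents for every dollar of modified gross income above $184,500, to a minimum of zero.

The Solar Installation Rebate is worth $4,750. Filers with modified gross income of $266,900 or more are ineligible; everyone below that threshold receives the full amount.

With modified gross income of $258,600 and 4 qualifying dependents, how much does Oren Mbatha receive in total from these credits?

$28,904

Dependent Care Credit: base = 4 × $7,150 = $28,600. 6% of the $74,100 excess over $184,500 is $4,446; credit = $28,600 − $4,446 = $24,154.
Solar Installation Rebate: $258,600 is below the $266,900 cutoff, so the full $4,750 applies.
Total: $24,154 + $4,750 = $28,904.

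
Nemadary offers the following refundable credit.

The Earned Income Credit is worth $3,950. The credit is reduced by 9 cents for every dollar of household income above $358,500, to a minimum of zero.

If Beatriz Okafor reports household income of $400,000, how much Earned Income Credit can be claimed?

Earned Income Credit: 9% of the $41,500 excess over $358,500 is $3,735; credit = $3,950 − $3,735 = $215.

$215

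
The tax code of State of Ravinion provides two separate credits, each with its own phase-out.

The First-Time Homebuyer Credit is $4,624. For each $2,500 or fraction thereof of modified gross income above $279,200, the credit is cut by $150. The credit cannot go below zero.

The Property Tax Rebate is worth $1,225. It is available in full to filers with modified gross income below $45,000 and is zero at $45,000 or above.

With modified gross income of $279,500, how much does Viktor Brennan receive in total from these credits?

$4,474

First-Time Homebuyer Credit: income exceeds $279,200 by $300, which is 1 full-or-partial $2,500 increment; reduction = 1 × $150 = $150, leaving $4,474.
Property Tax Rebate: $279,500 meets or exceeds the $45,000 cutoff, so the credit is $0.
Total: $4,474 + $0 = $4,474.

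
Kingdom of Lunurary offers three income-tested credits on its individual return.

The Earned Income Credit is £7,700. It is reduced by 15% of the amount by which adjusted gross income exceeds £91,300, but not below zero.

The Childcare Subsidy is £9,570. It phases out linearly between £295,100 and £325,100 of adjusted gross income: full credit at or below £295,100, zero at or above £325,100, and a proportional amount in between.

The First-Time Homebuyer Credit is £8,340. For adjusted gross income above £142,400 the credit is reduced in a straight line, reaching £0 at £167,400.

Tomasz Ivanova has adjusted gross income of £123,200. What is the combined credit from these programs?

Earned Income Credit: 15% of the £31,900 excess over £91,300 is £4,785; credit = £7,700 − £4,785 = £2,915.
Childcare Subsidy: £123,200 is at or below the £295,100 threshold, so the full £9,570 applies.
First-Time Homebuyer Credit: £123,200 is at or below the £142,400 threshold, so the full £8,340 applies.
Total: £2,915 + £9,570 + £8,340 = £20,825.

£20,825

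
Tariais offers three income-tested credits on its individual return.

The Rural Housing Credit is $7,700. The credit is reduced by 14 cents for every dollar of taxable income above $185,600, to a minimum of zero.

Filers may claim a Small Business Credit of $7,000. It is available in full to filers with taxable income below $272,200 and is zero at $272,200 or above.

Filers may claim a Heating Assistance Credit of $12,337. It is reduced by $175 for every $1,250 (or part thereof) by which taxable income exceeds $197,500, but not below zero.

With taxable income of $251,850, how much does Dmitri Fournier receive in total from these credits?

$11,637

Rural Housing Credit: 14% of the $66,250 excess over $185,600 is $9,275 ≥ base, so the credit is $0.
Small Business Credit: $251,850 is below the $272,200 cutoff, so the full $7,000 applies.
Heating Assistance Credit: income exceeds $197,500 by $54,350, which is 44 full-or-partial $1,250 increments; reduction = 44 × $175 = $7,700, leaving $4,637.
Total: $0 + $7,000 + $4,637 = $11,637.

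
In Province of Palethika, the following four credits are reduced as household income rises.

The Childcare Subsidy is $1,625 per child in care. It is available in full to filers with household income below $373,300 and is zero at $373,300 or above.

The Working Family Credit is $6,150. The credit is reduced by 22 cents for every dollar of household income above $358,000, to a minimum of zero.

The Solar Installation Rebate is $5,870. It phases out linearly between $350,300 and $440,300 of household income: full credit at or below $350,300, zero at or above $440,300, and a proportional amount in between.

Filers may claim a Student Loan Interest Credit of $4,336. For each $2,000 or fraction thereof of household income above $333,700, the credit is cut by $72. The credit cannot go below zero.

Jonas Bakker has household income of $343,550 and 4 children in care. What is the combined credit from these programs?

Childcare Subsidy: base = 4 × $1,625 = $6,500. $343,550 is below the $373,300 cutoff, so the full $6,500 applies.
Working Family Credit: $343,550 is at or below the $358,000 threshold, so the full $6,150 applies.
Solar Installation Rebate: $343,550 is at or below the $350,300 threshold, so the full $5,870 applies.
Student Loan Interest Credit: income exceeds $333,700 by $9,850, which is 5 full-or-partial $2,000 increments; reduction = 5 × $72 = $360, leaving $3,976.
Total: $6,500 + $6,150 + $5,870 + $3,976 = $22,496.

$22,496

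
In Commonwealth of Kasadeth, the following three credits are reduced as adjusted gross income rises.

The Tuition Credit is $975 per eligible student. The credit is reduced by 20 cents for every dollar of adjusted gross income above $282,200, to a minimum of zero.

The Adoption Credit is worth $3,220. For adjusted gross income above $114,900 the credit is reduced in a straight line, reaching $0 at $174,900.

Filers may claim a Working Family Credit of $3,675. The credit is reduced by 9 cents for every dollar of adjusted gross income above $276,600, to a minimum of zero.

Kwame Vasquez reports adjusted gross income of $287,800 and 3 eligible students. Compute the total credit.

$4,472

Tuition Credit: base = 3 × $975 = $2,925. 20% of the $5,600 excess over $282,200 is $1,120; credit = $2,925 − $1,120 = $1,805.
Adoption Credit: $287,800 is at or above $174,900, so the credit is $0.
Working Family Credit: 9% of the $11,200 excess over $276,600 is $1,008; credit = $3,675 − $1,008 = $2,667.
Total: $1,805 + $0 + $2,667 = $4,472.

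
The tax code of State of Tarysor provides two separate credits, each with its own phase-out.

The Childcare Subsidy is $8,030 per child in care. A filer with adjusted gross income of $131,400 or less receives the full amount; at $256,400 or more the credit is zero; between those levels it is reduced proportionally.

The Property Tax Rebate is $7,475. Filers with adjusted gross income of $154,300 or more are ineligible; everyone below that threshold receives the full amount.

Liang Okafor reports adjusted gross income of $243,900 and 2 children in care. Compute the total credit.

$1,606

Childcare Subsidy: base = 2 × $8,030 = $16,060. $243,900 is $112,500 into a $125,000 phase-out range, leaving 12,500/125,000 of the credit: $16,060 × 12,500/125,000 = $1,606.
Property Tax Rebate: $243,900 meets or exceeds the $154,300 cutoff, so the credit is $0.
Total: $1,606 + $0 = $1,606.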